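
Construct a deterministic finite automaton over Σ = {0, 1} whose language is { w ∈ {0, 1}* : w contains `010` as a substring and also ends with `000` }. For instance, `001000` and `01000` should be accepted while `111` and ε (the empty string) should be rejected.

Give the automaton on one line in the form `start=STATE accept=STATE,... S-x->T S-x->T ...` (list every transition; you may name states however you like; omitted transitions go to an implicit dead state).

start=s0 accept=s6 s0-0->s1 s0-1->s0 s1-0->s1 s1-1->s2 s2-0->s3 s2-1->s0 s3-0->s4 s3-1->s5 s4-0->s6 s4-1->s5 s5-0->s3 s5-1->s5 s6-0->s6 s6-1->s5

Run two small machines in parallel and take their product. The first has 4 states tracking whether and how much of `010` has been seen; the second has 4 states tracking how much of the suffix `000` has currently been matched. A product state is a pair (one from each), accepting exactly when both do. Minimizing collapses redundant product states.
        0   1  
>  s0   s1  s0 
   s1   s1  s2 
   s2   s3  s0 
   s3   s4  s5 
   s4   s6  s5 
   s5   s3  s5 
 * s6   s6  s5 
(> = start, * = accepting)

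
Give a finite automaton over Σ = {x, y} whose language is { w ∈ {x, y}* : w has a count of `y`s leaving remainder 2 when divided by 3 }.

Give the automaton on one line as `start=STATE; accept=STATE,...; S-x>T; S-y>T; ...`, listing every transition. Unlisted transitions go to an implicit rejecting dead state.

start=s0; accept=s2; s0-x>s0; s0-y>s1; s1-x>s1; s1-y>s2; s2-x>s2; s2-y>s0

The only thing that matters is how many `y`s have appeared, reduced mod 3. Use one state per residue: s0 for 0, …, s2 for 2. Reading `y` moves to the next residue; anything else stays put. s2 is accepting.
3 states suffice.
        x   y  
>  s0   s0  s1 
   s1   s1  s2 
 * s2   s2  s0 
(> = start, * = accepting)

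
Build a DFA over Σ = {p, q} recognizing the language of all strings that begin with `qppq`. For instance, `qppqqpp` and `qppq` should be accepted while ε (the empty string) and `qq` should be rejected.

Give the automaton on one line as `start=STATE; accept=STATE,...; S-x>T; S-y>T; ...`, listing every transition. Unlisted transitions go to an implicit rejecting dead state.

Walk along `qppq` while the input agrees: from A take `q` to B, and so on. Any deviation drops to the rejecting sink F. Once E is reached the prefix is confirmed and every continuation is accepted.
A 6-state machine:
       p  q 
>  A   F  B 
   B   C  F 
   C   D  F 
   D   F  E 
 * E   E  E 
   F   F  F 
(> = start, * = accepting)

start=A; accept=E; A-p>F; A-q>B; B-p>C; B-q>F; C-p>D; C-q>F; D-p>F; D-q>E; E-p>E; E-q>E; F-p>F; F-q>F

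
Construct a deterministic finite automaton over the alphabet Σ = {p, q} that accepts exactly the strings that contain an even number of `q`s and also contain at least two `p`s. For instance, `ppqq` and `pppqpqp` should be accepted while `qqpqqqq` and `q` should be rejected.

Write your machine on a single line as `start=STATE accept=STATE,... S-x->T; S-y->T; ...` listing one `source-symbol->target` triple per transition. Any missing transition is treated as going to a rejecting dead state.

start=S0; accept=S3,S5; S0-p->S1; S0-q->S2; S1-p->S3; S1-q->S4; S2-p->S4; S2-q->S0; S3-p->S5; S3-q->S6; S4-p->S6; S4-q->S1; S5-p->S5; S5-q->S7; S6-p->S7; S6-q->S3; S7-p->S7; S7-q->S5

Handle the two conditions separately and then intersect. One (2 states) tracks the count of `q`s modulo 2; the other (4 states) tracks the count of `p`s, saturating at 3. Each combined state is a pair, one component from each; accept when both components accept.
With 8 states:
        p   q  
>  S0   S1  S2 
   S1   S3  S4 
   S2   S4  S0 
 * S3   S5  S6 
   S4   S6  S1 
 * S5   S5  S7 
   S6   S7  S3 
   S7   S7  S5 
(> = start, * = accepting)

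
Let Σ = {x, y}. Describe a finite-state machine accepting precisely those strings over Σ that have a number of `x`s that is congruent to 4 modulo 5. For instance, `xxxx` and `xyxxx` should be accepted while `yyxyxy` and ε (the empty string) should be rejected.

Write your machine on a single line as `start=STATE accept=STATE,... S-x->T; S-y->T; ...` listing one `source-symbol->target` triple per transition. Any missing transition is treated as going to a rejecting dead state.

Keep the running count of `x`s modulo 5: each `x` advances along the cycle q0 → q1 → q2 → q3 → q4 → q0 while other symbols loop. Accept at q4.
A 5-state machine:
        x   y  
>  q0   q1  q0 
   q1   q2  q1 
   q2   q3  q2 
   q3   q4  q3 
 * q4   q0  q4 
(> = start, * = accepting)

start=q0; accept=q4; q0-x->q1; q0-y->q0; q1-x->q2; q1-y->q1; q2-x->q3; q2-y->q2; q3-x->q4; q3-y->q3; q4-x->q0; q4-y->q4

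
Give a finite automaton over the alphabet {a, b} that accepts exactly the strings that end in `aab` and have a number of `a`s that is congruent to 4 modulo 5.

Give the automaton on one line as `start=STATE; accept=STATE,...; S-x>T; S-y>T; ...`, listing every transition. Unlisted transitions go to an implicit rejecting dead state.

start=s0; accept=s6; s0-a>s1; s0-b>s0; s1-a>s2; s1-b>s1; s2-a>s3; s2-b>s2; s3-a>s4; s3-b>s5; s4-a>s0; s4-b>s6; s5-a>s7; s5-b>s5; s6-a>s0; s6-b>s7; s7-a>s0; s7-b>s7

Run two small machines in parallel and take their product. One (4 states) tracks how much of the suffix `aab` has currently been matched; the other (5 states) tracks the count of `a`s modulo 5. Each combined state is a pair, one component from each; accept when both components accept. After merging equivalent states the machine shrinks.
8 states suffice.
        a   b  
>  s0   s1  s0 
   s1   s2  s1 
   s2   s3  s2 
   s3   s4  s5 
   s4   s0  s6 
   s5   s7  s5 
 * s6   s0  s7 
   s7   s0  s7 
(> = start, * = accepting)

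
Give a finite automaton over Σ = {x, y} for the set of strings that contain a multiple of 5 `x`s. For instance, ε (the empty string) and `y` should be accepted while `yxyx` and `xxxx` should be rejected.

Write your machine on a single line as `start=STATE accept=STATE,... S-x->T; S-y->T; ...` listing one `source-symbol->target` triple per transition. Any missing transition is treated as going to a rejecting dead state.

The only thing that matters is how many `x`s have appeared, reduced mod 5. Use one state per residue: q0 for 0, …, q4 for 4. Reading `x` moves to the next residue; anything else stays put. q0 is accepting.
5 states suffice.
        x   y  
>* q0   q1  q0 
   q1   q2  q1 
   q2   q3  q2 
   q3   q4  q3 
   q4   q0  q4 
(> = start, * = accepting)

start=q0; accept=q0; q0-x->q1; q0-y->q0; q1-x->q2; q1-y->q1; q2-x->q3; q2-y->q2; q3-x->q4; q3-y->q3; q4-x->q0; q4-y->q4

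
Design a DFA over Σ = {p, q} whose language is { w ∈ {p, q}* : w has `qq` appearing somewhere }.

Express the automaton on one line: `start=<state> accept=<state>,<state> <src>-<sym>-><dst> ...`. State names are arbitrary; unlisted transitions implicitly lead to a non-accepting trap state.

start=s0 accept=s2 s0-p->s0 s0-q->s1 s1-p->s0 s1-q->s2 s2-p->s2 s2-q->s2

States s0..s1 record the length of the longest prefix of `qq` that matches the current input suffix. Reaching s2 means `qq` has been seen, and we stay there forever. Accept from s2.
3 states suffice.
        p   q  
>  s0   s0  s1 
   s1   s0  s2 
 * s2   s2  s2 
(> = start, * = accepting)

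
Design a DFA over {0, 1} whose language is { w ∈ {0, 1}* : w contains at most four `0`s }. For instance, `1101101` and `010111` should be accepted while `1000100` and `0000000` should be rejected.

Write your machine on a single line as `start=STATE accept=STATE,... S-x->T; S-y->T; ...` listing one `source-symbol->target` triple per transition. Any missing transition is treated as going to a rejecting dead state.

Count `0`s, saturating at 5: states s0 through s4 mean 0 through 4 `0`s seen; s5 means more than 4. Each `0` increments (capped at s5); other symbols loop. Accept from {s0, s1, s2, s3, s4}.
With 6 states:
        0   1  
>* s0   s1  s0 
 * s1   s2  s1 
 * s2   s3  s2 
 * s3   s4  s3 
 * s4   s5  s4 
   s5   s5  s5 
(> = start, * = accepting)

start=s0; accept=s0,s1,s2,s3,s4; s0-0->s1; s0-1->s0; s1-0->s2; s1-1->s1; s2-0->s3; s2-1->s2; s3-0->s4; s3-1->s3; s4-0->s5; s4-1->s4; s5-0->s5; s5-1->s5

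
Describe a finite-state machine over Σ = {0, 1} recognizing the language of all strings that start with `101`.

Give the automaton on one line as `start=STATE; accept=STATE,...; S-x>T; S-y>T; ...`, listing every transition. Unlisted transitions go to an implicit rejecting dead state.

start=q0; accept=q3; q0-0>q4; q0-1>q1; q1-0>q2; q1-1>q4; q2-0>q4; q2-1>q3; q3-0>q3; q3-1>q3; q4-0>q4; q4-1>q4

Check the first 3 symbols one by one: q0 through q2 record how many have matched `101` so far; any wrong symbol goes to the dead state q4. After all 3 match we enter the accepting sink q3.
        0   1  
>  q0   q4  q1 
   q1   q2  q4 
   q2   q4  q3 
 * q3   q3  q3 
   q4   q4  q4 
(> = start, * = accepting)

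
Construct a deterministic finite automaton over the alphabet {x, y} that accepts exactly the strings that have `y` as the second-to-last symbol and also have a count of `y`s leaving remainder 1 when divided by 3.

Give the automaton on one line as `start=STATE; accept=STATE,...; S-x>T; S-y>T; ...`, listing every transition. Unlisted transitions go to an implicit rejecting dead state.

Handle the two conditions separately and then intersect. One (7 states) tracks the last 2 symbols read; the other (3 states) tracks the count of `y`s modulo 3. Each combined state is a pair, one component from each; accept when both components accept. After merging equivalent states the machine shrinks.
7 states suffice.
        x   y  
>  S0   S0  S1 
   S1   S2  S3 
 * S2   S4  S3 
   S3   S3  S5 
   S4   S4  S3 
   S5   S0  S6 
 * S6   S2  S3 
(> = start, * = accepting)

start=S0; accept=S2,S6; S0-x>S0; S0-y>S1; S1-x>S2; S1-y>S3; S2-x>S4; S2-y>S3; S3-x>S3; S3-y>S5; S4-x>S4; S4-y>S3; S5-x>S0; S5-y>S6; S6-x>S2; S6-y>S3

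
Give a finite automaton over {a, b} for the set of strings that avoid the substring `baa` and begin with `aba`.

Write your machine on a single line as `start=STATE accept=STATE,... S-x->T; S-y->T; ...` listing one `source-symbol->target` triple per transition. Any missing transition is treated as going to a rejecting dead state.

Run two small machines in parallel and take their product. The first has 4 states tracking partial matches of the forbidden pattern `baa`; the second has 5 states tracking whether the input so far still matches the prefix `aba`. A product state is a pair (one from each), accepting exactly when both do. Minimizing collapses redundant product states.
        a   b  
>  q0   q1  q2 
   q1   q2  q3 
   q2   q2  q2 
   q3   q4  q2 
 * q4   q2  q5 
 * q5   q4  q5 
(> = start, * = accepting)

start=q0; accept=q4,q5; q0-a->q1; q0-b->q2; q1-a->q2; q1-b->q3; q2-a->q2; q2-b->q2; q3-a->q4; q3-b->q2; q4-a->q2; q4-b->q5; q5-a->q4; q5-b->q5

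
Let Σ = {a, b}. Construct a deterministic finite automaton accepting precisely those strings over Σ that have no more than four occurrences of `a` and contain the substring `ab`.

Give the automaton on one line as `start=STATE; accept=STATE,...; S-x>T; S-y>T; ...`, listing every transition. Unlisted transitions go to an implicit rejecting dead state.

start=q0; accept=q3,q5,q7,q9; q0-a>q1; q0-b>q0; q1-a>q2; q1-b>q3; q2-a>q4; q2-b>q5; q3-a>q5; q3-b>q3; q4-a>q6; q4-b>q7; q5-a>q7; q5-b>q5; q6-a>q8; q6-b>q9; q7-a>q9; q7-b>q7; q8-a>q8; q8-b>q8; q9-a>q8; q9-b>q9

Build one automaton per condition and run them in lockstep. The first has 6 states tracking the count of `a`s, saturating at 5; the second has 3 states tracking whether and how much of `ab` has been seen. A product state is a pair (one from each), accepting exactly when both do. After merging equivalent states the machine shrinks.
10 states suffice.
        a   b  
>  q0   q1  q0 
   q1   q2  q3 
   q2   q4  q5 
 * q3   q5  q3 
   q4   q6  q7 
 * q5   q7  q5 
   q6   q8  q9 
 * q7   q9  q7 
   q8   q8  q8 
 * q9   q8  q9 
(> = start, * = accepting)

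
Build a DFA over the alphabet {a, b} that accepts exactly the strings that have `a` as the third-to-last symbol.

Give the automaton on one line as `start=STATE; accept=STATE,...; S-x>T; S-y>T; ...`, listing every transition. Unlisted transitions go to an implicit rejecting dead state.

A DFA must remember the last 3 symbols (since which symbol is third-to-last isn't known until the input ends). Use one state per possible window of the last ≤3 symbols; accept from those whose window starts with `a`.
          a    b  
>  S0     S1   S2 
   S1     S3   S4 
   S2     S5   S6 
   S3     S7   S8 
   S4     S9  S10 
   S5    S11  S12 
   S6    S13  S14 
 * S7     S7   S8 
 * S8     S9  S10 
 * S9    S11  S12 
 * S10   S13  S14 
   S11    S7   S8 
   S12    S9  S10 
   S13   S11  S12 
   S14   S13  S14 
(> = start, * = accepting)

start=S0; accept=S7,S8,S9,S10; S0-a>S1; S0-b>S2; S1-a>S3; S1-b>S4; S2-a>S5; S2-b>S6; S3-a>S7; S3-b>S8; S4-a>S9; S4-b>S10; S5-a>S11; S5-b>S12; S6-a>S13; S6-b>S14; S7-a>S7; S7-b>S8; S8-a>S9; S8-b>S10; S9-a>S11; S9-b>S12; S10-a>S13; S10-b>S14; S11-a>S7; S11-b>S8; S12-a>S9; S12-b>S10; S13-a>S11; S13-b>S12; S14-a>S13; S14-b>S14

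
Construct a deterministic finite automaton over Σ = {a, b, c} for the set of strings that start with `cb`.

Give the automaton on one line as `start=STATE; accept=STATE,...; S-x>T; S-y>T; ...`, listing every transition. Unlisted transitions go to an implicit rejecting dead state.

Check the first 2 symbols one by one: q0 through q1 record how many have matched `cb` so far; any wrong symbol goes to the dead state q3. After all 2 match we enter the accepting sink q2.
A 4-state machine:
        a   b   c  
>  q0   q3  q3  q1 
   q1   q3  q2  q3 
 * q2   q2  q2  q2 
   q3   q3  q3  q3 
(> = start, * = accepting)

start=q0; accept=q2; q0-a>q3; q0-b>q3; q0-c>q1; q1-a>q3; q1-b>q2; q1-c>q3; q2-a>q2; q2-b>q2; q2-c>q2; q3-a>q3; q3-b>q3; q3-c>q3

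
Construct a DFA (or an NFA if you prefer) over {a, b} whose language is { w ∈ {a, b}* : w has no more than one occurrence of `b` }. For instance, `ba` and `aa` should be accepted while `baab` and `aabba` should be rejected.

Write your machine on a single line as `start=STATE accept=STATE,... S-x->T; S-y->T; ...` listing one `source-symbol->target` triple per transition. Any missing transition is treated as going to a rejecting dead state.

start=q0; accept=q0,q1; q0-a->q0; q0-b->q1; q1-a->q1; q1-b->q2; q2-a->q2; q2-b->q2

Only the number of `b`s matters, and only up to 2. Make a chain q0 → q1 → q2 advanced by each `b` (with q2 absorbing); every other symbol self-loops. The accepting set is {q0, q1}.
With 3 states:
        a   b  
>* q0   q0  q1 
 * q1   q1  q2 
   q2   q2  q2 
(> = start, * = accepting)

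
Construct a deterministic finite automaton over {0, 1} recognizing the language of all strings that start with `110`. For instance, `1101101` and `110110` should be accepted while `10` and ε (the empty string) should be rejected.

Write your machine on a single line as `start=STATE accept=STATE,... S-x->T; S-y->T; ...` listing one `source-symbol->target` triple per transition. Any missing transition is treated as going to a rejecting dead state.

Walk along `110` while the input agrees: from A take `1` to B, and so on. Any deviation drops to the rejecting sink E. Once D is reached the prefix is confirmed and every continuation is accepted.
A 5-state machine:
       0  1 
>  A   E  B 
   B   E  C 
   C   D  E 
 * D   D  D 
   E   E  E 
(> = start, * = accepting)

start=A; accept=D; A-0->E; A-1->B; B-0->E; B-1->C; C-0->D; C-1->E; D-0->D; D-1->D; E-0->E; E-1->E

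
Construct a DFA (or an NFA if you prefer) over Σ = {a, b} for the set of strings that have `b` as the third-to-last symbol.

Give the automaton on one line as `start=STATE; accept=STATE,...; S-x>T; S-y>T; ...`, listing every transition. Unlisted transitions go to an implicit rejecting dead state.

Because acceptance depends on a position counted from the end, the machine has to buffer the most recent 3 symbols. Make each state the string of the last up-to-3 symbols read; on input `x` shift the window left and append `x`. Accept when the buffered window has length 3 and begins with `b`.
15 states suffice.
          a    b  
>  q0     q1   q2 
   q1     q3   q4 
   q2     q5   q6 
   q3     q7   q8 
   q4     q9  q10 
   q5    q11  q12 
   q6    q13  q14 
   q7     q7   q8 
   q8     q9  q10 
   q9    q11  q12 
   q10   q13  q14 
 * q11    q7   q8 
 * q12    q9  q10 
 * q13   q11  q12 
 * q14   q13  q14 
(> = start, * = accepting)

start=q0; accept=q11,q12,q13,q14; q0-a>q1; q0-b>q2; q1-a>q3; q1-b>q4; q2-a>q5; q2-b>q6; q3-a>q7; q3-b>q8; q4-a>q9; q4-b>q10; q5-a>q11; q5-b>q12; q6-a>q13; q6-b>q14; q7-a>q7; q7-b>q8; q8-a>q9; q8-b>q10; q9-a>q11; q9-b>q12; q10-a>q13; q10-b>q14; q11-a>q7; q11-b>q8; q12-a>q9; q12-b>q10; q13-a>q11; q13-b>q12; q14-a>q13; q14-b>q14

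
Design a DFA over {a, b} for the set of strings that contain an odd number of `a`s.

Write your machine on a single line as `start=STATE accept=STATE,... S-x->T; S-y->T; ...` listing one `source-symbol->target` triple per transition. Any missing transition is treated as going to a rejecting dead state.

The only thing that matters is how many `a`s have appeared, reduced mod 2. Use one state per residue: S0 for 0, …, S1 for 1. Reading `a` moves to the next residue; anything else stays put. S1 is accepting.
With 2 states:
        a   b  
>  S0   S1  S0 
 * S1   S0  S1 
(> = start, * = accepting)

start=S0; accept=S1; S0-a->S1; S0-b->S0; S1-a->S0; S1-b->S1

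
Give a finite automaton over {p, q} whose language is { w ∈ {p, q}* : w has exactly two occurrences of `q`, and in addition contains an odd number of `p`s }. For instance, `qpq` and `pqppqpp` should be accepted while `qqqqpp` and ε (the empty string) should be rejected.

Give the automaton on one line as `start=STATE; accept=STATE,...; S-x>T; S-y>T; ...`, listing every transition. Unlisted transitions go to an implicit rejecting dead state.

start=S0; accept=S5; S0-p>S1; S0-q>S2; S1-p>S0; S1-q>S3; S2-p>S3; S2-q>S4; S3-p>S2; S3-q>S5; S4-p>S5; S4-q>S6; S5-p>S4; S5-q>S7; S6-p>S7; S6-q>S6; S7-p>S6; S7-q>S7

Run two small machines in parallel and take their product. One (4 states) tracks the count of `q`s, saturating at 3; the other (2 states) tracks the count of `p`s modulo 2. Each combined state is a pair, one component from each; accept when both components accept.
8 states suffice.
        p   q  
>  S0   S1  S2 
   S1   S0  S3 
   S2   S3  S4 
   S3   S2  S5 
   S4   S5  S6 
 * S5   S4  S7 
   S6   S7  S6 
   S7   S6  S7 
(> = start, * = accepting)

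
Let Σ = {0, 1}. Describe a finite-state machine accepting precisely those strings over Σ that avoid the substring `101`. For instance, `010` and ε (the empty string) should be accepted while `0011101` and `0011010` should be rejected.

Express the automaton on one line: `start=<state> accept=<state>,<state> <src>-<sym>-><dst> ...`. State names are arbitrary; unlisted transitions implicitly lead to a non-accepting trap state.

This is the complement of 'contains `101`'. Use the same substring-matching states — q0 through q3 holding how much of `101` has just been matched — but flip the accepting set: everything except the trap q3 accepts.
4 states suffice.
        0   1  
>* q0   q0  q1 
 * q1   q2  q1 
 * q2   q0  q3 
   q3   q3  q3 
(> = start, * = accepting)

start=q0 accept=q0,q1,q2 q0-0->q0 q0-1->q1 q1-0->q2 q1-1->q1 q2-0->q0 q2-1->q3 q3-0->q3 q3-1->q3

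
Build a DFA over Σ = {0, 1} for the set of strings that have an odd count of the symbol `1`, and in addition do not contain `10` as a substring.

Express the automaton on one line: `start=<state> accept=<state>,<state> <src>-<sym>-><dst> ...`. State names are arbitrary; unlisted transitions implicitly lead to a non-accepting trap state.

Handle the two conditions separately and then intersect. The first has 2 states tracking the count of `1`s modulo 2; the second has 3 states tracking partial matches of the forbidden pattern `10`. A product state is a pair (one from each), accepting exactly when both do.
With 5 states:
        0   1  
>  s0   s0  s1 
 * s1   s2  s3 
   s2   s2  s4 
   s3   s4  s1 
   s4   s4  s2 
(> = start, * = accepting)

start=s0 accept=s1 s0-0->s0 s0-1->s1 s1-0->s2 s1-1->s3 s2-0->s2 s2-1->s4 s3-0->s4 s3-1->s1 s4-0->s4 s4-1->s2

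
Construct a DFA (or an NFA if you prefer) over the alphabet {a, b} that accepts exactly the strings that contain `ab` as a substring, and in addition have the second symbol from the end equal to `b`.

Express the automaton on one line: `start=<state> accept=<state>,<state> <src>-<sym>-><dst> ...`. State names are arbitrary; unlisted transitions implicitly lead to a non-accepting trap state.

start=s0 accept=s7,s8 s0-a->s1 s0-b->s2 s1-a->s3 s1-b->s4 s2-a->s5 s2-b->s6 s3-a->s3 s3-b->s4 s4-a->s7 s4-b->s8 s5-a->s3 s5-b->s4 s6-a->s5 s6-b->s6 s7-a->s9 s7-b->s4 s8-a->s7 s8-b->s8 s9-a->s9 s9-b->s4

Run two small machines in parallel and take their product. The first has 3 states tracking whether and how much of `ab` has been seen; the second has 7 states tracking the last 2 symbols read. A product state is a pair (one from each), accepting exactly when both do.
A 10-state machine:
        a   b  
>  s0   s1  s2 
   s1   s3  s4 
   s2   s5  s6 
   s3   s3  s4 
   s4   s7  s8 
   s5   s3  s4 
   s6   s5  s6 
 * s7   s9  s4 
 * s8   s7  s8 
   s9   s9  s4 
(> = start, * = accepting)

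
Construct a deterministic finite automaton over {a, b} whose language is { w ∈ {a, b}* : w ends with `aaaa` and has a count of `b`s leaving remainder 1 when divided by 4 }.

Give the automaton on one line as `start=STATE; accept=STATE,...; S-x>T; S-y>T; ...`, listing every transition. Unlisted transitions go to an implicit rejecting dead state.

start=s0; accept=s14; s0-a>s1; s0-b>s2; s1-a>s3; s1-b>s2; s2-a>s4; s2-b>s5; s3-a>s6; s3-b>s2; s4-a>s7; s4-b>s5; s5-a>s8; s5-b>s9; s6-a>s10; s6-b>s2; s7-a>s11; s7-b>s5; s8-a>s12; s8-b>s9; s9-a>s13; s9-b>s0; s10-a>s10; s10-b>s2; s11-a>s14; s11-b>s5; s12-a>s15; s12-b>s9; s13-a>s16; s13-b>s0; s14-a>s14; s14-b>s5; s15-a>s17; s15-b>s9; s16-a>s18; s16-b>s0; s17-a>s17; s17-b>s9; s18-a>s19; s18-b>s0; s19-a>s19; s19-b>s0

Run two small machines in parallel and take their product. The first has 5 states tracking how much of the suffix `aaaa` has currently been matched; the second has 4 states tracking the count of `b`s modulo 4. A product state is a pair (one from each), accepting exactly when both do.
A 20-state machine:
          a    b  
>  s0     s1   s2 
   s1     s3   s2 
   s2     s4   s5 
   s3     s6   s2 
   s4     s7   s5 
   s5     s8   s9 
   s6    s10   s2 
   s7    s11   s5 
   s8    s12   s9 
   s9    s13   s0 
   s10   s10   s2 
   s11   s14   s5 
   s12   s15   s9 
   s13   s16   s0 
 * s14   s14   s5 
   s15   s17   s9 
   s16   s18   s0 
   s17   s17   s9 
   s18   s19   s0 
   s19   s19   s0 
(> = start, * = accepting)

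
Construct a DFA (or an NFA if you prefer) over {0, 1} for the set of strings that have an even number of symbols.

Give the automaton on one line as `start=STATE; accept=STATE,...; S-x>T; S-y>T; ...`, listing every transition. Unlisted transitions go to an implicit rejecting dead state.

Count input length modulo 2: every symbol advances one step around the cycle S0 → S1 → S0. Accept at S0.
        0   1  
>* S0   S1  S1 
   S1   S0  S0 
(> = start, * = accepting)

start=S0; accept=S0; S0-0>S1; S0-1>S1; S1-0>S0; S1-1>S0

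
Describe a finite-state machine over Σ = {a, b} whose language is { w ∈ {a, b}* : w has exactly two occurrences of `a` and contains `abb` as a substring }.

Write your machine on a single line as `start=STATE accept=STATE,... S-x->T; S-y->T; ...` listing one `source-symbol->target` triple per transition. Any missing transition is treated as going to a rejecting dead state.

Run two small machines in parallel and take their product. One (4 states) tracks the count of `a`s, saturating at 3; the other (4 states) tracks whether and how much of `abb` has been seen. Each combined state is a pair, one component from each; accept when both components accept.
With 10 states:
        a   b  
>  s0   s1  s0 
   s1   s2  s3 
   s2   s4  s5 
   s3   s2  s6 
   s4   s4  s7 
   s5   s4  s8 
   s6   s8  s6 
   s7   s4  s9 
 * s8   s9  s8 
   s9   s9  s9 
(> = start, * = accepting)

start=s0; accept=s8; s0-a->s1; s0-b->s0; s1-a->s2; s1-b->s3; s2-a->s4; s2-b->s5; s3-a->s2; s3-b->s6; s4-a->s4; s4-b->s7; s5-a->s4; s5-b->s8; s6-a->s8; s6-b->s6; s7-a->s4; s7-b->s9; s8-a->s9; s8-b->s8; s9-a->s9; s9-b->s9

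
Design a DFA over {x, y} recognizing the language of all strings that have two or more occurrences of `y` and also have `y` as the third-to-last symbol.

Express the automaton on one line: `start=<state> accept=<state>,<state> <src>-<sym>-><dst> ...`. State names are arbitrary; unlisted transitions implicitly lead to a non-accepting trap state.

Build one automaton per condition and run them in lockstep. One (4 states) tracks the count of `y`s, saturating at 3; the other (15 states) tracks the last 3 symbols read. Each combined state is a pair, one component from each; accept when both components accept. After merging equivalent states the machine shrinks.
An 11-state machine:
          x    y  
>  q0     q0   q1 
   q1     q2   q3 
   q2     q4   q5 
   q3     q6   q7 
   q4     q4   q8 
 * q5     q9   q3 
 * q6    q10   q5 
 * q7     q6   q7 
   q8     q9   q3 
   q9    q10   q5 
 * q10    q4   q8 
(> = start, * = accepting)

start=q0 accept=q5,q6,q7,q10 q0-x->q0 q0-y->q1 q1-x->q2 q1-y->q3 q2-x->q4 q2-y->q5 q3-x->q6 q3-y->q7 q4-x->q4 q4-y->q8 q5-x->q9 q5-y->q3 q6-x->q10 q6-y->q5 q7-x->q6 q7-y->q7 q8-x->q9 q8-y->q3 q9-x->q10 q9-y->q5 q10-x->q4 q10-y->q8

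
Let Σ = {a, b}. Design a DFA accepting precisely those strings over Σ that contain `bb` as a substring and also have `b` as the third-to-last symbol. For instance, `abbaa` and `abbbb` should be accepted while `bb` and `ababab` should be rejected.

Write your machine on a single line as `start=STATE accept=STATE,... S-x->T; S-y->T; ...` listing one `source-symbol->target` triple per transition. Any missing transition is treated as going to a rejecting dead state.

start=S0; accept=S3,S4,S5,S6; S0-a->S0; S0-b->S1; S1-a->S0; S1-b->S2; S2-a->S3; S2-b->S4; S3-a->S5; S3-b->S6; S4-a->S3; S4-b->S4; S5-a->S7; S5-b->S8; S6-a->S9; S6-b->S2; S7-a->S7; S7-b->S8; S8-a->S9; S8-b->S2; S9-a->S5; S9-b->S6

Handle the two conditions separately and then intersect. One (3 states) tracks whether and how much of `bb` has been seen; the other (15 states) tracks the last 3 symbols read. Each combined state is a pair, one component from each; accept when both components accept. Minimizing collapses redundant product states.
10 states suffice.
        a   b  
>  S0   S0  S1 
   S1   S0  S2 
   S2   S3  S4 
 * S3   S5  S6 
 * S4   S3  S4 
 * S5   S7  S8 
 * S6   S9  S2 
   S7   S7  S8 
   S8   S9  S2 
   S9   S5  S6 
(> = start, * = accepting)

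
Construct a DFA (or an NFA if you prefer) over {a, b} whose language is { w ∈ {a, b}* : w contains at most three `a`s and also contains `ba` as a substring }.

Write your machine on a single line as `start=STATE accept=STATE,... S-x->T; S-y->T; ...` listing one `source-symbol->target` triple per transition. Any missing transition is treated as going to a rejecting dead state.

start=s0; accept=s5,s8,s9; s0-a->s1; s0-b->s2; s1-a->s3; s1-b->s4; s2-a->s5; s2-b->s2; s3-a->s6; s3-b->s7; s4-a->s8; s4-b->s4; s5-a->s8; s5-b->s5; s6-a->s6; s6-b->s6; s7-a->s9; s7-b->s7; s8-a->s9; s8-b->s8; s9-a->s6; s9-b->s9

Build one automaton per condition and run them in lockstep. One (5 states) tracks the count of `a`s, saturating at 4; the other (3 states) tracks whether and how much of `ba` has been seen. Each combined state is a pair, one component from each; accept when both components accept. Minimizing collapses redundant product states.
A 10-state machine:
        a   b  
>  s0   s1  s2 
   s1   s3  s4 
   s2   s5  s2 
   s3   s6  s7 
   s4   s8  s4 
 * s5   s8  s5 
   s6   s6  s6 
   s7   s9  s7 
 * s8   s9  s8 
 * s9   s6  s9 
(> = start, * = accepting)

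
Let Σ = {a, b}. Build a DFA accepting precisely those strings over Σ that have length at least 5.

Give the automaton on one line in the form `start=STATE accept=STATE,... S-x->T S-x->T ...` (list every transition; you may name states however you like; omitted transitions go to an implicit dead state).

start=S0 accept=S5,S6 S0-a->S1 S0-b->S1 S1-a->S2 S1-b->S2 S2-a->S3 S2-b->S3 S3-a->S4 S3-b->S4 S4-a->S5 S4-b->S5 S5-a->S6 S5-b->S6 S6-a->S6 S6-b->S6

Count input length up to 6: every symbol moves from S0 toward S6, which means 'more than 5' and absorbs. Accept from {S5, S6}.
A 7-state machine:
        a   b  
>  S0   S1  S1 
   S1   S2  S2 
   S2   S3  S3 
   S3   S4  S4 
   S4   S5  S5 
 * S5   S6  S6 
 * S6   S6  S6 
(> = start, * = accepting)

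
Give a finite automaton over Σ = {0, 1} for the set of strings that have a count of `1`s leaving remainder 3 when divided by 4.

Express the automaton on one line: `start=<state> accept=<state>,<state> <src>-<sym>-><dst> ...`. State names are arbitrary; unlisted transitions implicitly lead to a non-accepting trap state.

start=A accept=D A-0->A A-1->B B-0->B B-1->C C-0->C C-1->D D-0->D D-1->A

The only thing that matters is how many `1`s have appeared, reduced mod 4. Use one state per residue: A for 0, …, D for 3. Reading `1` moves to the next residue; anything else stays put. D is accepting.
With 4 states:
       0  1 
>  A   A  B 
   B   B  C 
   C   C  D 
 * D   D  A 
(> = start, * = accepting)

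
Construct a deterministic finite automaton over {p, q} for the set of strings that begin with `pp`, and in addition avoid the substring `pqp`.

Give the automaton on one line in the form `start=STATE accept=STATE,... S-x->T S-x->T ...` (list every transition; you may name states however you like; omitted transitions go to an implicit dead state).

Handle the two conditions separately and then intersect. The first has 4 states tracking whether the input so far still matches the prefix `pp`; the second has 4 states tracking partial matches of the forbidden pattern `pqp`. A product state is a pair (one from each), accepting exactly when both do.
10 states suffice.
        p   q  
>  S0   S1  S2 
   S1   S3  S4 
   S2   S5  S2 
 * S3   S3  S6 
   S4   S7  S2 
   S5   S5  S4 
 * S6   S8  S9 
   S7   S7  S7 
   S8   S8  S8 
 * S9   S3  S9 
(> = start, * = accepting)

start=S0 accept=S3,S6,S9 S0-p->S1 S0-q->S2 S1-p->S3 S1-q->S4 S2-p->S5 S2-q->S2 S3-p->S3 S3-q->S6 S4-p->S7 S4-q->S2 S5-p->S5 S5-q->S4 S6-p->S8 S6-q->S9 S7-p->S7 S7-q->S7 S8-p->S8 S8-q->S8 S9-p->S3 S9-q->S9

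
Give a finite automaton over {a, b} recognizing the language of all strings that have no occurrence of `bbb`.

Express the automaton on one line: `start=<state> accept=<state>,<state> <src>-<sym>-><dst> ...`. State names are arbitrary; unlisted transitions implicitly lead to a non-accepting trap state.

Track partial matches of the forbidden pattern `bbb`. State s3 is a dead state reached once `bbb` has occurred; every other state accepts. s0 means no part of `bbb` is currently matched.
4 states suffice.
        a   b  
>* s0   s0  s1 
 * s1   s0  s2 
 * s2   s0  s3 
   s3   s3  s3 
(> = start, * = accepting)

start=s0 accept=s0,s1,s2 s0-a->s0 s0-b->s1 s1-a->s0 s1-b->s2 s2-a->s0 s2-b->s3 s3-a->s3 s3-b->s3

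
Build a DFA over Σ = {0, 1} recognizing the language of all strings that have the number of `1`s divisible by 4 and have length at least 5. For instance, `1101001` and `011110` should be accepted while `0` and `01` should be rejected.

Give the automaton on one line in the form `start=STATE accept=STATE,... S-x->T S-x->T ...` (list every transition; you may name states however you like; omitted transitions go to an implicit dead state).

start=s0 accept=s11 s0-0->s1 s0-1->s2 s1-0->s3 s1-1->s4 s2-0->s4 s2-1->s5 s3-0->s6 s3-1->s4 s4-0->s4 s4-1->s7 s5-0->s7 s5-1->s8 s6-0->s9 s6-1->s4 s7-0->s7 s7-1->s10 s8-0->s10 s8-1->s9 s9-0->s11 s9-1->s4 s10-0->s10 s10-1->s11 s11-0->s11 s11-1->s4

Handle the two conditions separately and then intersect. The first has 4 states tracking the count of `1`s modulo 4; the second has 7 states tracking the input length, saturating at 6. A product state is a pair (one from each), accepting exactly when both do. Minimizing collapses redundant product states.
12 states suffice.
          0    1  
>  s0     s1   s2 
   s1     s3   s4 
   s2     s4   s5 
   s3     s6   s4 
   s4     s4   s7 
   s5     s7   s8 
   s6     s9   s4 
   s7     s7  s10 
   s8    s10   s9 
   s9    s11   s4 
   s10   s10  s11 
 * s11   s11   s4 
(> = start, * = accepting)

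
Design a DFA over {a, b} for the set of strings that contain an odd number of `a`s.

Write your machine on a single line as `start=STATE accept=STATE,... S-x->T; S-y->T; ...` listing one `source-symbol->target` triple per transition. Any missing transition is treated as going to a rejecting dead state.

The only thing that matters is how many `a`s have appeared, reduced mod 2. Use one state per residue: s0 for 0, …, s1 for 1. Reading `a` moves to the next residue; anything else stays put. s1 is accepting.
2 states suffice.
        a   b  
>  s0   s1  s0 
 * s1   s0  s1 
(> = start, * = accepting)

start=s0; accept=s1; s0-a->s1; s0-b->s0; s1-a->s0; s1-b->s1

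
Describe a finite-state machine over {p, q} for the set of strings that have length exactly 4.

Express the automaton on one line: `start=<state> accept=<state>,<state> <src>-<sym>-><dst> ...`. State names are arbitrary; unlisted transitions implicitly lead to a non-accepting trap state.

start=A accept=E A-p->B A-q->B B-p->C B-q->C C-p->D C-q->D D-p->E D-q->E E-p->F E-q->F F-p->F F-q->F

We only need to distinguish lengths 0, 1, …, 4, and '>4'. Chain A → B → C → D → E → F on every symbol, with F looping. Accepting states: {E}.
With 6 states:
       p  q 
>  A   B  B 
   B   C  C 
   C   D  D 
   D   E  E 
 * E   F  F 
   F   F  F 
(> = start, * = accepting)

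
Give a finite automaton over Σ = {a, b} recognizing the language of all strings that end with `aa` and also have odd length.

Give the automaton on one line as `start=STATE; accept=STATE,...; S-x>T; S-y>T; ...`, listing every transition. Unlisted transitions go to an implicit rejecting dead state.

Handle the two conditions separately and then intersect. One (3 states) tracks how much of the suffix `aa` has currently been matched; the other (2 states) tracks the input length modulo 2. Each combined state is a pair, one component from each; accept when both components accept.
A 6-state machine:
        a   b  
>  S0   S1  S2 
   S1   S3  S0 
   S2   S4  S0 
   S3   S5  S2 
   S4   S5  S2 
 * S5   S3  S0 
(> = start, * = accepting)

start=S0; accept=S5; S0-a>S1; S0-b>S2; S1-a>S3; S1-b>S0; S2-a>S4; S2-b>S0; S3-a>S5; S3-b>S2; S4-a>S5; S4-b>S2; S5-a>S3; S5-b>S0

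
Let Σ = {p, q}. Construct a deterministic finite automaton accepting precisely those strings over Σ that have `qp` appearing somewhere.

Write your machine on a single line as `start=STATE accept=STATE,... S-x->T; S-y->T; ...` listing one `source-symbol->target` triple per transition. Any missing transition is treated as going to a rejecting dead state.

Track how much of `qp` has been matched so far: state S0 is no progress, S2 is the absorbing accept state reached once `qp` has occurred. Intermediate states record partial matches; on a mismatch, fall back to the longest reusable overlap.
3 states suffice.
        p   q  
>  S0   S0  S1 
   S1   S2  S1 
 * S2   S2  S2 
(> = start, * = accepting)

start=S0; accept=S2; S0-p->S0; S0-q->S1; S1-p->S2; S1-q->S1; S2-p->S2; S2-q->S2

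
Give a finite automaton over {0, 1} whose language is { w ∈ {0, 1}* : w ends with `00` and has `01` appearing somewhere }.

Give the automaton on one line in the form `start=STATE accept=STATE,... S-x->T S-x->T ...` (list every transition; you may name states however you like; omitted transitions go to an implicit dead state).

start=s0 accept=s4 s0-0->s1 s0-1->s0 s1-0->s1 s1-1->s2 s2-0->s3 s2-1->s2 s3-0->s4 s3-1->s2 s4-0->s4 s4-1->s2

Handle the two conditions separately and then intersect. One (3 states) tracks how much of the suffix `00` has currently been matched; the other (3 states) tracks whether and how much of `01` has been seen. Each combined state is a pair, one component from each; accept when both components accept. After merging equivalent states the machine shrinks.
        0   1  
>  s0   s1  s0 
   s1   s1  s2 
   s2   s3  s2 
   s3   s4  s2 
 * s4   s4  s2 
(> = start, * = accepting)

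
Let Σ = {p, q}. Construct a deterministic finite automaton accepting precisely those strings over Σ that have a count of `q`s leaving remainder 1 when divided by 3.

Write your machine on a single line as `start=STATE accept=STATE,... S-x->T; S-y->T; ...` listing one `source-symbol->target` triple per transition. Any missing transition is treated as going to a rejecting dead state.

start=A; accept=B; A-p->A; A-q->B; B-p->B; B-q->C; C-p->C; C-q->A

Keep the running count of `q`s modulo 3: each `q` advances along the cycle A → B → C → A while other symbols loop. Accept at B.
A 3-state machine:
       p  q 
>  A   A  B 
 * B   B  C 
   C   C  A 
(> = start, * = accepting)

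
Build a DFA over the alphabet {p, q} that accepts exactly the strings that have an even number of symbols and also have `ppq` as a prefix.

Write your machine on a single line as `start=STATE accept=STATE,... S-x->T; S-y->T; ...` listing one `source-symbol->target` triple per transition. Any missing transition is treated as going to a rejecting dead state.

Handle the two conditions separately and then intersect. The first has 2 states tracking the input length modulo 2; the second has 5 states tracking whether the input so far still matches the prefix `ppq`. A product state is a pair (one from each), accepting exactly when both do.
        p   q  
>  S0   S1  S2 
   S1   S3  S4 
   S2   S4  S4 
   S3   S2  S5 
   S4   S2  S2 
   S5   S6  S6 
 * S6   S5  S5 
(> = start, * = accepting)

start=S0; accept=S6; S0-p->S1; S0-q->S2; S1-p->S3; S1-q->S4; S2-p->S4; S2-q->S4; S3-p->S2; S3-q->S5; S4-p->S2; S4-q->S2; S5-p->S6; S5-q->S6; S6-p->S5; S6-q->S5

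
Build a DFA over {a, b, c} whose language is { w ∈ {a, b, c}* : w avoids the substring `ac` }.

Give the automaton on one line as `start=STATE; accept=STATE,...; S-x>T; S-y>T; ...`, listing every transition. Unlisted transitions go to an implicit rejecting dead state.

start=q0; accept=q0,q1; q0-a>q1; q0-b>q0; q0-c>q0; q1-a>q1; q1-b>q0; q1-c>q2; q2-a>q2; q2-b>q2; q2-c>q2

This is the complement of 'contains `ac`'. Use the same substring-matching states — q0 through q2 holding how much of `ac` has just been matched — but flip the accepting set: everything except the trap q2 accepts.
With 3 states:
        a   b   c  
>* q0   q1  q0  q0 
 * q1   q1  q0  q2 
   q2   q2  q2  q2 
(> = start, * = accepting)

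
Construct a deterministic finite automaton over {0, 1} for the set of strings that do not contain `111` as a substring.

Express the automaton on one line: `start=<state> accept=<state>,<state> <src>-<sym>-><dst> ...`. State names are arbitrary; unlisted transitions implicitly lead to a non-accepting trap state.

start=S0 accept=S0,S1,S2 S0-0->S0 S0-1->S1 S1-0->S0 S1-1->S2 S2-0->S0 S2-1->S3 S3-0->S3 S3-1->S3

Track partial matches of the forbidden pattern `111`. State S3 is a dead state reached once `111` has occurred; every other state accepts. S0 means no part of `111` is currently matched.
        0   1  
>* S0   S0  S1 
 * S1   S0  S2 
 * S2   S0  S3 
   S3   S3  S3 
(> = start, * = accepting)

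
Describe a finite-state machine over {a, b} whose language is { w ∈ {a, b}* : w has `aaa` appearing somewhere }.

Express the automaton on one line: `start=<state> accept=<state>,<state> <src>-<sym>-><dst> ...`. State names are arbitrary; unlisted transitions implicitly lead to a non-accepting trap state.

start=q0 accept=q3 q0-a->q1 q0-b->q0 q1-a->q2 q1-b->q0 q2-a->q3 q2-b->q0 q3-a->q3 q3-b->q3

States q0..q2 record the length of the longest prefix of `aaa` that matches the current input suffix. Reaching q3 means `aaa` has been seen, and we stay there forever. Accept from q3.
With 4 states:
        a   b  
>  q0   q1  q0 
   q1   q2  q0 
   q2   q3  q0 
 * q3   q3  q3 
(> = start, * = accepting)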